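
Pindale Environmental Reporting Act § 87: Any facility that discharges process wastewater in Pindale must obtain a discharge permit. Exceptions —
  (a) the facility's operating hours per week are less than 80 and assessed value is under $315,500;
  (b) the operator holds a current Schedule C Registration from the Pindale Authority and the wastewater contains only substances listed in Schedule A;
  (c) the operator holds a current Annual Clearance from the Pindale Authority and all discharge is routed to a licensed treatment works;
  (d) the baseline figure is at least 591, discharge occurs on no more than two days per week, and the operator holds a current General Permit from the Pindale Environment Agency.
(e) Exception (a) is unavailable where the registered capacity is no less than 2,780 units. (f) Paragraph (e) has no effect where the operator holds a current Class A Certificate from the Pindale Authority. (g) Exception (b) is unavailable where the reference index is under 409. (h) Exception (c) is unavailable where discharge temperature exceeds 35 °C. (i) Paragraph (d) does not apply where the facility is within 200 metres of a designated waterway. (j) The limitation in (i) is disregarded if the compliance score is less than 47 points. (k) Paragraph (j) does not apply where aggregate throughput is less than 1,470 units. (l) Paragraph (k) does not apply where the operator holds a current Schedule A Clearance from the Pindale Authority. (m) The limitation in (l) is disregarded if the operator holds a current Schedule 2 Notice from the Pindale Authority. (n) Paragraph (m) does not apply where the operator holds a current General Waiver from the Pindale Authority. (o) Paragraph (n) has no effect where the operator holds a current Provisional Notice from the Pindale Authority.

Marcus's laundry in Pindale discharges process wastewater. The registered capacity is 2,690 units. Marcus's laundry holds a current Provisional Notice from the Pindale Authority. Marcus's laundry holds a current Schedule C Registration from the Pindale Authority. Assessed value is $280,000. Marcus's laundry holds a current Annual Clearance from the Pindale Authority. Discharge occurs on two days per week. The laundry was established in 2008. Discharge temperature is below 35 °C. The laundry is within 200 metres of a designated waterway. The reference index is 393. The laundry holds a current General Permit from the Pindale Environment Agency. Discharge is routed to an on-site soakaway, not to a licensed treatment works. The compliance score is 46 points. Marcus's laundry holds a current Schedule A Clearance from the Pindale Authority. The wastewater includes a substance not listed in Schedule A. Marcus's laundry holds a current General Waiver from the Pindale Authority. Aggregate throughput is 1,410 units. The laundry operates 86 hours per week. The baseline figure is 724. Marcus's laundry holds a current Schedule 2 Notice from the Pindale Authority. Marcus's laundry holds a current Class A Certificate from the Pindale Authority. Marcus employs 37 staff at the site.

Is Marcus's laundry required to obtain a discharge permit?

Exception (a) requires that the facility's operating hours per week are less than 80; but the facility's operating hours per week are 86, not less than 80, so (a) is unavailable.
Exception (b) requires that the wastewater contains only substances listed in Schedule A; but the wastewater includes a non-Schedule-A substance, so (b) is unavailable.
Exception (c) does not apply: discharge is not routed to a licensed treatment works.
Exception (d): the baseline figure is 724, meeting the 591 threshold; discharge occurs on no more than two days per week; a current General Permit is held — every condition holds. But: (i) is engaged — the laundry is within 200 m of a designated waterway. (j) applies (the compliance score is 46 points, less than the 47 points limit), but yields to (k): (k) applies — aggregate throughput is 1,410 units, less than the 1,470 units limit. (l) applies (a current Schedule A Clearance is held), but is set aside by (m): (m) applies — a current Schedule 2 Notice is held. (n) would limit (m) — a current General Waiver is held — but (o) sets (n) aside: (o) operates against (n): a current Provisional Notice is held. Exception (d) does not apply.
No exception is made out. Marcus's laundry falls within the general rule.

Yes — Marcus's laundry must obtain a discharge permit.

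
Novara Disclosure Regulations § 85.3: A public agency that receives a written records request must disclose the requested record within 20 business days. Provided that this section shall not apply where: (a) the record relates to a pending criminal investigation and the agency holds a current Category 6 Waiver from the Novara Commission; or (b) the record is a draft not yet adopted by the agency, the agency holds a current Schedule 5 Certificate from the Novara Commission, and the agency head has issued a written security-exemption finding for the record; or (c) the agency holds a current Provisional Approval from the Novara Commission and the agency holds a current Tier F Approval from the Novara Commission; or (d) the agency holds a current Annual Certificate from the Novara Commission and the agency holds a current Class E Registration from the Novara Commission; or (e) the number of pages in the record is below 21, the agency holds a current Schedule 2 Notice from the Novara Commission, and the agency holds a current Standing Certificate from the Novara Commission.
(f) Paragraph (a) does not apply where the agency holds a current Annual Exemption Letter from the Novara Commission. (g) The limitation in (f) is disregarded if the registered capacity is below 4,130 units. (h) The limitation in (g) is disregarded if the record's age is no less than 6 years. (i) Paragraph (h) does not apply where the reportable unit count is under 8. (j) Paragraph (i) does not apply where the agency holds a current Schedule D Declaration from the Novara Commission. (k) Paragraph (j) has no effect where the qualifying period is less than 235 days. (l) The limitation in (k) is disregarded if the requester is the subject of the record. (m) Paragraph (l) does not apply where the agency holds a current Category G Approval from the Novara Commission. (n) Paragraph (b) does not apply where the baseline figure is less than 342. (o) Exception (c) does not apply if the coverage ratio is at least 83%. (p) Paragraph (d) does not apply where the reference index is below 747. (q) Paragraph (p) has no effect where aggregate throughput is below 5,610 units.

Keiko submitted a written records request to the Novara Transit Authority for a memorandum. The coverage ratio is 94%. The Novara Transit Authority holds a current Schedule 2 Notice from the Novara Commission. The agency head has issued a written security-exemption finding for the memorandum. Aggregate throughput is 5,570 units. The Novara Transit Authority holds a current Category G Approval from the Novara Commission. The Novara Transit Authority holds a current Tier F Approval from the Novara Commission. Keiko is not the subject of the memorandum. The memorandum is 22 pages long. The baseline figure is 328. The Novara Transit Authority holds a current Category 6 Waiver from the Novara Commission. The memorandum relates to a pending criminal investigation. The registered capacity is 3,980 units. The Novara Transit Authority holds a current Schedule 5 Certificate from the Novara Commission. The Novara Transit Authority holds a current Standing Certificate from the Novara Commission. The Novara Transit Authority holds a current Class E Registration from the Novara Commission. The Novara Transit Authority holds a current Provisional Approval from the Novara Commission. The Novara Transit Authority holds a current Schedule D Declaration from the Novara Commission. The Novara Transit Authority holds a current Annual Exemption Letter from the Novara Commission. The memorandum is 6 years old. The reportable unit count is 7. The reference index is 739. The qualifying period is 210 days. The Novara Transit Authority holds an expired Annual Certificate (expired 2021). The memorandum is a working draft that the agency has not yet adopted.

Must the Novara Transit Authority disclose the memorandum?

No — exception (a) applies; the Novara Transit Authority is not required to disclose the memorandum.

Exception (a) is satisfied on its face — the memorandum relates to a pending investigation; a current Category 6 Waiver is held. Applying paragraphs (f)–(m): (f) is triggered (a current Annual Exemption Letter is held), but is set aside by (g): (g) operates against (f): the registered capacity is 3,980 units, below the 4,130 units limit. (h) operates (the record's age is 6 years, meeting the 6 years threshold), but yields to (i): (i) applies — the reportable unit count is 7, under the 8 limit. (j) is engaged (a current Schedule D Declaration is held), but is set aside by (k): (k) applies — the qualifying period is 210 days, less than the 235 days limit. (l) is not triggered (Keiko is not the subject of the memorandum), so (k) stands. Exception (a) stands.
Exception (b): the memorandum is an unadopted draft; a current Schedule 5 Certificate is held; a written security-exemption finding has been issued — every condition holds. Turning to paragraph (n): (n) is triggered — the baseline figure is 328, less than the 342 limit. (b) is therefore removed.
All of (c)'s requirements are met (a current Provisional Approval is held; a current Tier F Approval is held). But: (o) operates against (c): the coverage ratio is 94%, meeting the 83% threshold. So (c) is unavailable.
Exception (d) requires that the agency holds a current Annual Certificate from the Novara Commission; but the Annual Certificate is not current, so (d) is unavailable.
Exception (e) fails — the number of pages in the record is 22, not below 21.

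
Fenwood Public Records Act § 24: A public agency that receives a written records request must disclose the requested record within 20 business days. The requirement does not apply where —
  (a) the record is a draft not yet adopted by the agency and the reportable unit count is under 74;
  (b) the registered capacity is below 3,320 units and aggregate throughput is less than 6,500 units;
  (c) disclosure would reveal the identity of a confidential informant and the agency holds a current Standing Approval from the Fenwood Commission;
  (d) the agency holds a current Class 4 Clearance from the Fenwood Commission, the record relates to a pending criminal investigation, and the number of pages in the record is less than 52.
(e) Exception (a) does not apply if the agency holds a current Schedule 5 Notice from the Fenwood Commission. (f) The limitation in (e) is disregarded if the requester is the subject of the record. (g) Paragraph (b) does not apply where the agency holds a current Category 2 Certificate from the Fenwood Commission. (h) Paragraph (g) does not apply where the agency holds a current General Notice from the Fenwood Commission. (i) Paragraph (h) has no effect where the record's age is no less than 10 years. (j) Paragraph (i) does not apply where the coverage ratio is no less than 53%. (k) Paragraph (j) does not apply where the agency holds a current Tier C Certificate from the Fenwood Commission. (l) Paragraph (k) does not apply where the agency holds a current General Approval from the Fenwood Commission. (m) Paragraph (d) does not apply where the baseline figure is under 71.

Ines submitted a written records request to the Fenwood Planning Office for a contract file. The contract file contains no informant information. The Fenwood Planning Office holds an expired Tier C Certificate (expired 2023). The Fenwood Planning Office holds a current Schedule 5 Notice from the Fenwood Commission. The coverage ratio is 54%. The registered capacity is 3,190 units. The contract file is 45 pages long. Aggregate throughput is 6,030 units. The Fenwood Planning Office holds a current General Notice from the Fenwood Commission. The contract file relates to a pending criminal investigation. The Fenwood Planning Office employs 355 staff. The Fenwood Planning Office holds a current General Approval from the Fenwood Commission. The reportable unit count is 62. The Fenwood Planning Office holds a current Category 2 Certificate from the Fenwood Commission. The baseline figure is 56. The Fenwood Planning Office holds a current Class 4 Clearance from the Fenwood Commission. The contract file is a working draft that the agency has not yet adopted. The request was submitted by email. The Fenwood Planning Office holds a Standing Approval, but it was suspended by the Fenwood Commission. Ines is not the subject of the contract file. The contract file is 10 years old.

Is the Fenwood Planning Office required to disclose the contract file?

No — exception (b) applies; the Fenwood Planning Office is not required to disclose the contract file.

Exception (a) is satisfied on its face — the contract file is an unadopted draft; the reportable unit count is 62, under the 74 limit. But applying paragraphs (e)–(f): (e) operates against (a): a current Schedule 5 Notice is held. (f), which would lift (e), does not operate here — Ines is not the subject of the contract file. Exception (a) does not apply.
Exception (b) is satisfied on its face — the registered capacity is 3,190 units, below the 3,320 units limit; aggregate throughput is 6,030 units, less than the 6,500 units limit. Considering the limiting provisions: (g) operates (a current Category 2 Certificate is held), but is displaced by (h): (h) is engaged — a current General Notice is held. (i) would limit (h) — the record's age is 10 years, meeting the 10 years threshold — but (j) sets (i) aside: (j) is engaged — the coverage ratio is 54%, meeting the 53% threshold. (k) does not operate here (the Tier C Certificate is not current), so (j) stands. So (b) applies.
Exception (c) requires that disclosure would reveal the identity of a confidential informant; but the contract file contains no informant information, so (c) is unavailable.
Exception (d): a current Class 4 Clearance is held; the contract file relates to a pending investigation; the number of pages in the record is 45, less than the 52 limit — every condition holds. Turning to paragraph (m): (m) applies — the baseline figure is 56, under the 71 limit. Exception (d) does not apply.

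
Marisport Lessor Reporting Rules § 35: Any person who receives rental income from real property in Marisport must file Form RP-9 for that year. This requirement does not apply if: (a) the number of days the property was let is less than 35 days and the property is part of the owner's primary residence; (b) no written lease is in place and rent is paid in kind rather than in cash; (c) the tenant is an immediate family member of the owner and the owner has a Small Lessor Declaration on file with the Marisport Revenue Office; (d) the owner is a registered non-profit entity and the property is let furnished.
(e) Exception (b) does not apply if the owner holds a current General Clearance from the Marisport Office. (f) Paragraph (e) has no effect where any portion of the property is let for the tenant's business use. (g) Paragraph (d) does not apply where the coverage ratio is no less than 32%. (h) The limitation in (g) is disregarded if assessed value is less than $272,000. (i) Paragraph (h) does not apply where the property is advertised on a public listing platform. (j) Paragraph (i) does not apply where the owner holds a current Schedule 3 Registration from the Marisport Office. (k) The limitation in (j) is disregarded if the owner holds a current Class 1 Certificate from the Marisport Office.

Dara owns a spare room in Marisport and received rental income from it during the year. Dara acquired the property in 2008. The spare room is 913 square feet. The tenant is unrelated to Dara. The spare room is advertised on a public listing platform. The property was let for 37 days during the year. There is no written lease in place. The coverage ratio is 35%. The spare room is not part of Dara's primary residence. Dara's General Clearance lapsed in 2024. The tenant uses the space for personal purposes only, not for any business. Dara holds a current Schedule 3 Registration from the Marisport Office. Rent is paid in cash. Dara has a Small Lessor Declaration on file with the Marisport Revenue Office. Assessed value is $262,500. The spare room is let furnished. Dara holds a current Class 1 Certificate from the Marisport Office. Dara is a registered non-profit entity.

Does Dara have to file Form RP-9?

Yes — Dara must file Form RP-9.

Exception (a) requires that the number of days the property was let is less than 35 days; but the number of days the property was let is 37 days, not less than 35 days, so (a) is unavailable.
Exception (b) does not apply: rent is paid in cash.
Exception (c) requires that the tenant is an immediate family member of the owner; but the tenant is unrelated to the owner, so (c) is unavailable.
Exception (d): Dara is a registered non-profit; the property is let furnished — every condition holds. However, paragraphs (g)–(k) must be considered: (g) operates against (d): the coverage ratio is 35%, meeting the 32% threshold. (h) would limit (g) — assessed value is $262,500, less than the $272,000 limit — but (i) sets (h) aside: (i) operates against (h): the property is publicly advertised. (j) would limit (i) — a current Schedule 3 Registration is held — but (k) sets (j) aside: (k) operates against (j): a current Class 1 Certificate is held. Exception (d) does not apply.
None of the exceptions is available; § 35 applies in full.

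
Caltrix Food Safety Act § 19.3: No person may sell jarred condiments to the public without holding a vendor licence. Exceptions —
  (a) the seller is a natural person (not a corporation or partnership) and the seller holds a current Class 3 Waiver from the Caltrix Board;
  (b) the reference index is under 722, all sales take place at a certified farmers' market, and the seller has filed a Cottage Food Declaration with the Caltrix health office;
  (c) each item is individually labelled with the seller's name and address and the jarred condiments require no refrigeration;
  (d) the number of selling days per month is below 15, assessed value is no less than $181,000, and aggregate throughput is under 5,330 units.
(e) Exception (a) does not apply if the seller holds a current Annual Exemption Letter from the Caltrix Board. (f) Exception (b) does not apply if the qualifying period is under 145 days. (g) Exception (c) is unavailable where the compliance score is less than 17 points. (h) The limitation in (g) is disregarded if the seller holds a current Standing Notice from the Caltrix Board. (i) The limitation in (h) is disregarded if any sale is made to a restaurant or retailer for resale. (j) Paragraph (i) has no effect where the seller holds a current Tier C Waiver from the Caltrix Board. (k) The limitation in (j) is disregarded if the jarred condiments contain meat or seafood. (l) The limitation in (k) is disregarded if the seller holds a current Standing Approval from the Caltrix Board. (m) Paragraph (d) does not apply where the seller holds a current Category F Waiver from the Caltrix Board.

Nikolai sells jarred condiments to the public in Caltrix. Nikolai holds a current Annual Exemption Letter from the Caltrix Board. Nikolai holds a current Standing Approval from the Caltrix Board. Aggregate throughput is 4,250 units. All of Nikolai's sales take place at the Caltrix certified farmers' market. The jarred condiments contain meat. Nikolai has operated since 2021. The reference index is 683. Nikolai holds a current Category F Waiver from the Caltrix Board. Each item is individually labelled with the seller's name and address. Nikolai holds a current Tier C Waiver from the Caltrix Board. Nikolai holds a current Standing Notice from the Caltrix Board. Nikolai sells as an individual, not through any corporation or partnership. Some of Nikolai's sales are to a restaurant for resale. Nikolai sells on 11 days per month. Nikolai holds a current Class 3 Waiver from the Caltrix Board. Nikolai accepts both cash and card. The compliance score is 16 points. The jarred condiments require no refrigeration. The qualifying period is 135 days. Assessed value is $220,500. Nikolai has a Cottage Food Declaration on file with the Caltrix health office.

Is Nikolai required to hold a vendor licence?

Exception (a): the seller is a natural person; a current Class 3 Waiver is held — every condition holds. But: (e) is triggered — a current Annual Exemption Letter is held. (a) is therefore removed.
Exception (b)'s conditions are all satisfied: the reference index is 683, under the 722 limit; all sales are at a certified farmers' market; a Cottage Food Declaration is on file. But: (f) operates against (b): the qualifying period is 135 days, under the 145 days limit. (b) is therefore removed.
Exception (c): items are individually labelled; the jarred condiments are shelf-stable — every condition holds. Under paragraphs (g)–(l): (g) would limit (c) — the compliance score is 16 points, less than the 17 points limit — but (h) sets (g) aside: (h) is engaged — a current Standing Notice is held. (i) would limit (h) — some sales are to a restaurant for resale — but (j) sets (i) aside: (j) operates against (i): a current Tier C Waiver is held. (k) would limit (j) — the jarred condiments contain meat — but (l) sets (k) aside: (l) operates against (k): a current Standing Approval is held. (c) remains available.
All of (d)'s requirements are met (the number of selling days per month is 11, below the 15 limit; assessed value is $220,500, meeting the $181,000 threshold; aggregate throughput is 4,250 units, under the 5,330 units limit). Turning to paragraph (m): (m) is triggered — a current Category F Waiver is held. So (d) is unavailable.

No — exception (c) applies; Nikolai is not required to hold a vendor licence.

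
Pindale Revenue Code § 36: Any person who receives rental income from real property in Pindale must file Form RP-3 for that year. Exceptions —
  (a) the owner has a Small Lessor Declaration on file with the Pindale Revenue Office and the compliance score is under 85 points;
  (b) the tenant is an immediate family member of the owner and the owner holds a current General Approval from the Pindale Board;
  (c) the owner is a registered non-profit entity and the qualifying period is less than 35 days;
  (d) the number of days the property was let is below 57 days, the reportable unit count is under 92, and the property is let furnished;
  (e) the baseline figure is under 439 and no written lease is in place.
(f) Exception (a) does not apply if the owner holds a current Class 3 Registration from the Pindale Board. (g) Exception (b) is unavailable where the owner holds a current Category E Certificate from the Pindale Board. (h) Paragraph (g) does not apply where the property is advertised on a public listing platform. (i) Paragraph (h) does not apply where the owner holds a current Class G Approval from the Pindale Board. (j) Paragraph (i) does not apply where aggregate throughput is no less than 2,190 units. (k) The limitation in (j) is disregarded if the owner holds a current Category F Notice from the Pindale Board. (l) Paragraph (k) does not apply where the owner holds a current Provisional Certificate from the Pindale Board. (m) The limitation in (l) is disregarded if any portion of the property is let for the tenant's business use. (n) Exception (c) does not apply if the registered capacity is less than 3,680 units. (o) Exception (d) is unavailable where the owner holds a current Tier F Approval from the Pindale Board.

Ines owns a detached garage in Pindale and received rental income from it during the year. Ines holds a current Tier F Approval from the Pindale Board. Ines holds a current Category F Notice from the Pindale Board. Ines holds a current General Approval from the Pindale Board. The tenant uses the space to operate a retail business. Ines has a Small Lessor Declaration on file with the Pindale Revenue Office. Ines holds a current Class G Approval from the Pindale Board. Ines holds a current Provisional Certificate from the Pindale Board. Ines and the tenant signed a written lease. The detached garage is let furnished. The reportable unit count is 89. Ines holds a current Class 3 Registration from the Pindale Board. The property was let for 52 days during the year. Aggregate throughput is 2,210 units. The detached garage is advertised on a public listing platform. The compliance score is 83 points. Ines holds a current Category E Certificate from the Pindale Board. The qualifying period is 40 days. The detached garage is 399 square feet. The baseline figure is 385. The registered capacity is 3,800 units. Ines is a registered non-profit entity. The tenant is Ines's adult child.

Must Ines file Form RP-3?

Yes — Ines must file Form RP-3.

Exception (a): a Small Lessor Declaration is on file; the compliance score is 83 points, under the 85 points limit — every condition holds. But: (f) operates against (a): a current Class 3 Registration is held. (a) is therefore removed.
All of (b)'s requirements are met (the tenant is an immediate family member; a current General Approval is held). But applying paragraphs (g)–(m): (g) operates against (b): a current Category E Certificate is held. (h) would limit (g) — the property is publicly advertised — but (i) sets (h) aside: (i) operates against (h): a current Class G Approval is held. (j) is engaged (aggregate throughput is 2,210 units, meeting the 2,190 units threshold), but is set aside by (k): (k) operates against (j): a current Category F Notice is held. (l) would limit (k) — a current Provisional Certificate is held — but (m) sets (l) aside: (m) operates against (l): the space is let for business use. Exception (b) does not apply.
Exception (c) requires that the qualifying period is less than 35 days; but the qualifying period is 40 days, not less than 35 days, so (c) is unavailable.
Exception (d)'s conditions are all satisfied: the number of days the property was let is 52 days, below the 57 days limit; the reportable unit count is 89, under the 92 limit; the property is let furnished. But applying paragraph (o): (o) operates against (d): a current Tier F Approval is held. So (d) is unavailable.
Exception (e) requires that no written lease is in place; but a written lease is in place, so (e) is unavailable.
Every exception is unavailable, so the rule governs.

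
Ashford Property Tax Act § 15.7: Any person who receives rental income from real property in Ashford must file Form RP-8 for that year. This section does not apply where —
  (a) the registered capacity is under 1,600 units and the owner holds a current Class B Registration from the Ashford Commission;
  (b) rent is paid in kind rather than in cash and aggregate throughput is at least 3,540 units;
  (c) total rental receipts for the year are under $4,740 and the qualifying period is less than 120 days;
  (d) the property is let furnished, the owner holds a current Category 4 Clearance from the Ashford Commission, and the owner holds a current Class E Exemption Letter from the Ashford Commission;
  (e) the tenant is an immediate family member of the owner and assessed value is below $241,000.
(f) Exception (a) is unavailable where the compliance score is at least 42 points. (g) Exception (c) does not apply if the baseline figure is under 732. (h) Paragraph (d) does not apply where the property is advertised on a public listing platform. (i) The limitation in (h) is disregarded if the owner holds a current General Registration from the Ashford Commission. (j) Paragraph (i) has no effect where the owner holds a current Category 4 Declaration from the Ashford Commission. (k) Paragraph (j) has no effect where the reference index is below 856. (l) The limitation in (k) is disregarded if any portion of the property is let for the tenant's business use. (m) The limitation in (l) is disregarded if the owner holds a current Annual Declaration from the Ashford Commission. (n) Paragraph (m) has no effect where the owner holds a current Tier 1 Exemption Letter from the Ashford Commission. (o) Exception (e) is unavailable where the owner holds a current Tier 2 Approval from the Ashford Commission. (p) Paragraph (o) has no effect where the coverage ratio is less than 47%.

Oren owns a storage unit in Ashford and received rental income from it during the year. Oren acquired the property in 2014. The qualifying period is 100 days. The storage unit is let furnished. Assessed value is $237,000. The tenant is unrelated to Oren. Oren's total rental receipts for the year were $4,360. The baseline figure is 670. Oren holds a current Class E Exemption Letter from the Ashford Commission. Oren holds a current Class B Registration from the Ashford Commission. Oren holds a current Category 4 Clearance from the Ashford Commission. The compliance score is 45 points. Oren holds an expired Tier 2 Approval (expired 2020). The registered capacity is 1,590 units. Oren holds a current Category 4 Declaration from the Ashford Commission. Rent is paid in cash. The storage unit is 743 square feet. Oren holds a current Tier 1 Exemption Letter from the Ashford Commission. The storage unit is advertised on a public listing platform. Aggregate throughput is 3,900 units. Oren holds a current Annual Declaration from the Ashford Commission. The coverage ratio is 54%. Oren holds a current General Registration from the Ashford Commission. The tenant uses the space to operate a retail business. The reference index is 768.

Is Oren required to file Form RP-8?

Yes — Oren must file Form RP-8.

All of (a)'s requirements are met (the registered capacity is 1,590 units, under the 1,600 units limit; a current Class B Registration is held). However, paragraph (f) must be considered: (f) is triggered — the compliance score is 45 points, meeting the 42 points threshold. (a) is therefore removed.
Exception (b) requires that rent is paid in kind rather than in cash; but rent is paid in cash, so (b) is unavailable.
Exception (c)'s conditions are all satisfied: total rental receipts for the year are $4,360, under the $4,740 limit; the qualifying period is 100 days, less than the 120 days limit. But applying paragraph (g): (g) operates against (c): the baseline figure is 670, under the 732 limit. So (c) is unavailable.
Exception (d)'s conditions are all satisfied: the property is let furnished; a current Category 4 Clearance is held; a current Class E Exemption Letter is held. But applying paragraphs (h)–(n): (h) is triggered — the property is publicly advertised. (i) would limit (h) — a current General Registration is held — but (j) sets (i) aside: (j) operates against (i): a current Category 4 Declaration is held. (k) is triggered (the reference index is 768, below the 856 limit), but yields to (l): (l) operates against (k): the space is let for business use. (m) applies (a current Annual Declaration is held), but is displaced by (n): (n) operates against (m): a current Tier 1 Exemption Letter is held. Exception (d) does not apply.
Exception (e) fails — the tenant is unrelated to the owner.
No exception displaces § 15.7.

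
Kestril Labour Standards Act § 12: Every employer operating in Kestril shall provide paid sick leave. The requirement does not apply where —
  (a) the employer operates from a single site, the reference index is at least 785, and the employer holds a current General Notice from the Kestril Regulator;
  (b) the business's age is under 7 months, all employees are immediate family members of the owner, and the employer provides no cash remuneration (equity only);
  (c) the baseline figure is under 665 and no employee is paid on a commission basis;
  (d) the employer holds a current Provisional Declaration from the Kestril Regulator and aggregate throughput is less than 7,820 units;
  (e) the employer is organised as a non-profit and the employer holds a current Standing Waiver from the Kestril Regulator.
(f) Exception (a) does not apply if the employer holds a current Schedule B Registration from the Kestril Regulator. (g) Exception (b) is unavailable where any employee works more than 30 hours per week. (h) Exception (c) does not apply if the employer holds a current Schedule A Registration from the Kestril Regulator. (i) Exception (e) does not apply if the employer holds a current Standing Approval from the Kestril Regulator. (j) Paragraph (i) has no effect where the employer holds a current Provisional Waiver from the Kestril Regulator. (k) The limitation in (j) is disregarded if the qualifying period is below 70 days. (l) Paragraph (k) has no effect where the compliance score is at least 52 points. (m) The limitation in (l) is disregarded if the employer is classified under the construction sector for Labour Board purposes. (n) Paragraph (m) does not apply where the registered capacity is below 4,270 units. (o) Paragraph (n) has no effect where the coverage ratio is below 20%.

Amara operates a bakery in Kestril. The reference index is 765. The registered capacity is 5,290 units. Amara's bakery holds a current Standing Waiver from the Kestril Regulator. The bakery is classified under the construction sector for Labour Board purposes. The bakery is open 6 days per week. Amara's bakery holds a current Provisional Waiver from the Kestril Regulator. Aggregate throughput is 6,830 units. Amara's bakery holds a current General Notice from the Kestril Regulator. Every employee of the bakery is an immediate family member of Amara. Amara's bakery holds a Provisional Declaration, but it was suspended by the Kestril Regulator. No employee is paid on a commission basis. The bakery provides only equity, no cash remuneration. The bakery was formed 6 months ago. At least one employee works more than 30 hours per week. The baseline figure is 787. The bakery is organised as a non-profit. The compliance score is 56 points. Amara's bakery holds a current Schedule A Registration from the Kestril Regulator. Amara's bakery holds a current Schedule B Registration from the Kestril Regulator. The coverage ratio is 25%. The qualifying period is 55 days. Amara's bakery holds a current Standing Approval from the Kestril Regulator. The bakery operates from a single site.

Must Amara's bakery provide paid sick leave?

Exception (a) fails — the reference index is 765, short of 785.
Exception (b)'s conditions are all satisfied: the business's age is 6 months, under the 7 months limit; every employee is an immediate family member; remuneration is equity-only. But applying paragraph (g): (g) operates against (b): at least one employee exceeds 30 hours/week. So (b) is unavailable.
Exception (c) does not apply: the baseline figure is 787, not under 665.
Exception (d) does not apply: no current Provisional Declaration is held.
Exception (e) is satisfied on its face — the employer is a non-profit; a current Standing Waiver is held. But: (i) operates — a current Standing Approval is held. (j) would limit (i) — a current Provisional Waiver is held — but (k) sets (j) aside: (k) applies — the qualifying period is 55 days, below the 70 days limit. (l) would limit (k) — the compliance score is 56 points, meeting the 52 points threshold — but (m) sets (l) aside: (m) is triggered — the bakery is classified under the construction sector. (n), which would lift (m), is not engaged — the registered capacity is 5,290 units, not below 4,270 units. So (e) is unavailable.
No exception displaces § 12.

Yes — Amara's bakery must provide paid sick leave.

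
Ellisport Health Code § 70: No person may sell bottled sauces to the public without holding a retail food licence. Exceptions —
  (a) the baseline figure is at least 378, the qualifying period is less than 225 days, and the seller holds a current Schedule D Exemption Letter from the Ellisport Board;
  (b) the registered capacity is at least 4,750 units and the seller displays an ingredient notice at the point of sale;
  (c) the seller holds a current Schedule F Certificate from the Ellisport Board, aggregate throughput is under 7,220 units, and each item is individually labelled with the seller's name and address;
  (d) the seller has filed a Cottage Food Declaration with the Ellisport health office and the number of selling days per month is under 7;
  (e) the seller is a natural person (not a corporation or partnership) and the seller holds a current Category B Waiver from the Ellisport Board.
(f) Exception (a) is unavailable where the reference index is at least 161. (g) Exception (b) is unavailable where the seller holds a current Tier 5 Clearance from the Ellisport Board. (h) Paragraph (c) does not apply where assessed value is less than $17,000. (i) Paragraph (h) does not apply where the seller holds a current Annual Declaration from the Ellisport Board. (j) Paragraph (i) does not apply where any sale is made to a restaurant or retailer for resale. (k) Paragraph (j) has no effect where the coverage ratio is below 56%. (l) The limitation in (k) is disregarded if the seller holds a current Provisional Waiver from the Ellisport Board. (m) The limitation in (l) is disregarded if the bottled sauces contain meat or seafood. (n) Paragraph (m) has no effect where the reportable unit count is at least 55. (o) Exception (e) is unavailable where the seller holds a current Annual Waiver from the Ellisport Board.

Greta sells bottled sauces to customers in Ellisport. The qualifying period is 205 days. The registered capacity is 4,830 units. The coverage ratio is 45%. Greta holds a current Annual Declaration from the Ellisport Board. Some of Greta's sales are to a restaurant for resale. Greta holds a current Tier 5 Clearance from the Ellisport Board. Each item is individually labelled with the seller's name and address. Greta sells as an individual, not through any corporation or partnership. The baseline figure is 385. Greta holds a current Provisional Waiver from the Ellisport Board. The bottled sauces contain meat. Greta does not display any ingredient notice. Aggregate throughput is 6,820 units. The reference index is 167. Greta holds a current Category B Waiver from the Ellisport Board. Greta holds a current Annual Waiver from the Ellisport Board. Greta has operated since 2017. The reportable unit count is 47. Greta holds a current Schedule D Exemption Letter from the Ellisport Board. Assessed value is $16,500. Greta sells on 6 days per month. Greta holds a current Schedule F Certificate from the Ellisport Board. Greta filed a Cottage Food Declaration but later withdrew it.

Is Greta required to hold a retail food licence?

All of (a)'s requirements are met (the baseline figure is 385, meeting the 378 threshold; the qualifying period is 205 days, less than the 225 days limit; a current Schedule D Exemption Letter is held). But applying paragraph (f): (f) operates against (a): the reference index is 167, meeting the 161 threshold. Exception (a) does not apply.
Exception (b) fails — no ingredient notice is displayed.
All of (c)'s requirements are met (a current Schedule F Certificate is held; aggregate throughput is 6,820 units, under the 7,220 units limit; items are individually labelled). Applying paragraphs (h)–(n): (h) would limit (c) — assessed value is $16,500, less than the $17,000 limit — but (i) sets (h) aside: (i) operates against (h): a current Annual Declaration is held. (j) would limit (i) — some sales are to a restaurant for resale — but (k) sets (j) aside: (k) operates against (j): the coverage ratio is 45%, below the 56% limit. (l) would limit (k) — a current Provisional Waiver is held — but (m) sets (l) aside: (m) operates against (l): the bottled sauces contain meat. (n), which would lift (m), is not triggered — the reportable unit count is 47, short of 55. (c) remains available.
Exception (d) requires that the seller has filed a Cottage Food Declaration with the Ellisport health office; but the Cottage Food Declaration was withdrawn, so (d) is unavailable.
Exception (e)'s conditions are all satisfied: the seller is a natural person; a current Category B Waiver is held. Turning to paragraph (o): (o) is triggered — a current Annual Waiver is held. (e) is therefore removed.

No — exception (c) applies; Greta is not required to hold a retail food licence.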